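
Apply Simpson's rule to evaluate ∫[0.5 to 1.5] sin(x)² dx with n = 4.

f(x) = sin(x)²
a = 0.5, b = 1.5, n = 4
h = (b - a)/n = 0.250000

Simpson's rule: (h/3)[f(x₀) + 4f(x₁) + 2f(x₂) + ... + f(xₙ)]

x_0 = 0.5000, f(x_0) = 0.229849, coefficient = 1
x_1 = 0.7500, f(x_1) = 0.464631, coefficient = 4
x_2 = 1.0000, f(x_2) = 0.708073, coefficient = 2
x_3 = 1.2500, f(x_3) = 0.900572, coefficient = 4
x_4 = 1.5000, f(x_4) = 0.994996, coefficient = 1

I ≈ (0.250000/3) × 8.101805 = 0.675150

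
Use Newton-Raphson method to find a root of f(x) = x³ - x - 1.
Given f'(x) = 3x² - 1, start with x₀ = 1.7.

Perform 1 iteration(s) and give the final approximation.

f(x) = x³ - x - 1
f'(x) = 3x² - 1
x₀ = 1.7

Newton-Raphson formula: x_{n+1} = x_n - f(x_n)/f'(x_n)

Iteration 1:
  f(1.700000) = 2.213000
  f'(1.700000) = 7.670000
  x_1 = 1.700000 - 2.213000/7.670000 = 1.411473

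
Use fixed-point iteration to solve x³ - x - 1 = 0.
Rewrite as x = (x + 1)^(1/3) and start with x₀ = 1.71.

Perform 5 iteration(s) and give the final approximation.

Equation: x³ - x - 1 = 0
Fixed-point form: x = (x + 1)^(1/3)
x₀ = 1.71

x_1 = g(1.710000) = 1.394194
x_2 = g(1.394194) = 1.337785
x_3 = g(1.337785) = 1.327195
x_4 = g(1.327195) = 1.325188
x_5 = g(1.325188) = 1.324807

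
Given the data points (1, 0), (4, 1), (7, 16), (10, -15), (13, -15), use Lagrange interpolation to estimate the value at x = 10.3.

Lagrange interpolation formula:
P(x) = Σ yᵢ × Lᵢ(x)
where Lᵢ(x) = Π_{j≠i} (x - xⱼ)/(xᵢ - xⱼ)

L_0(10.3) = (10.3 - 4)/(1 - 4) × (10.3 - 7)/(1 - 7) × (10.3 - 10)/(1 - 10) × (10.3 - 13)/(1 - 13) = -0.008663
L_1(10.3) = (10.3 - 1)/(4 - 1) × (10.3 - 7)/(4 - 7) × (10.3 - 10)/(4 - 10) × (10.3 - 13)/(4 - 13) = 0.051150
L_2(10.3) = (10.3 - 1)/(7 - 1) × (10.3 - 4)/(7 - 4) × (10.3 - 10)/(7 - 10) × (10.3 - 13)/(7 - 13) = -0.146475
L_3(10.3) = (10.3 - 1)/(10 - 1) × (10.3 - 4)/(10 - 4) × (10.3 - 7)/(10 - 7) × (10.3 - 13)/(10 - 13) = 1.074150
L_4(10.3) = (10.3 - 1)/(13 - 1) × (10.3 - 4)/(13 - 4) × (10.3 - 7)/(13 - 7) × (10.3 - 10)/(13 - 10) = 0.029838

P(10.3) = 0×L_0(10.3) + 1×L_1(10.3) + 16×L_2(10.3) + (-15)×L_3(10.3) + (-15)×L_4(10.3)
P(10.3) = -18.852263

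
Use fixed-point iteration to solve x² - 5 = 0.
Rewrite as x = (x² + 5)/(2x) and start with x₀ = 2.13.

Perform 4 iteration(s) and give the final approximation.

Equation: x² - 5 = 0
Fixed-point form: x = (x² + 5)/(2x)
x₀ = 2.13

x_1 = g(2.130000) = 2.238709
x_2 = g(2.238709) = 2.236070
x_3 = g(2.236070) = 2.236068
x_4 = g(2.236068) = 2.236068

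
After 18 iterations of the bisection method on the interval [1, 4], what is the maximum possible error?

Bisection error bound: |error| ≤ (b-a)/2^n
|error| ≤ (4 - 1)/2^18 = 3/2^18
|error| ≤ 0.0000114441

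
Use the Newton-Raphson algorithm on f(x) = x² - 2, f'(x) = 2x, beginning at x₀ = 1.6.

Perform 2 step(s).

f(x) = x² - 2
f'(x) = 2x
x₀ = 1.6

Newton-Raphson formula: x_{n+1} = x_n - f(x_n)/f'(x_n)

Iteration 1:
  f(1.600000) = 0.560000
  f'(1.600000) = 3.200000
  x_1 = 1.600000 - 0.560000/3.200000 = 1.425000
Iteration 2:
  f(1.425000) = 0.030625
  f'(1.425000) = 2.850000
  x_2 = 1.425000 - 0.030625/2.850000 = 1.414254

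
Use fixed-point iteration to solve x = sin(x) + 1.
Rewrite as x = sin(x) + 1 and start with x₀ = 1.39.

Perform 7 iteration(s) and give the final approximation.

Equation: x = sin(x) + 1
Fixed-point form: x = sin(x) + 1
x₀ = 1.39

x_1 = g(1.390000) = 1.983701
x_2 = g(1.983701) = 1.915959
x_3 = g(1.915959) = 1.941020
x_4 = g(1.941020) = 1.932246
x_5 = g(1.932246) = 1.935385
x_6 = g(1.935385) = 1.934270
x_7 = g(1.934270) = 1.934667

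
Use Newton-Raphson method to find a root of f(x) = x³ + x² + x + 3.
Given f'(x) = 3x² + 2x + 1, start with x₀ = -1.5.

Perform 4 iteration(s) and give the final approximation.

f(x) = x³ + x² + x + 3
f'(x) = 3x² + 2x + 1
x₀ = -1.5

Newton-Raphson formula: x_{n+1} = x_n - f(x_n)/f'(x_n)

Iteration 1:
  f(-1.500000) = 0.375000
  f'(-1.500000) = 4.750000
  x_1 = -1.500000 - 0.375000/4.750000 = -1.578947
Iteration 2:
  f(-1.578947) = -0.022306
  f'(-1.578947) = 5.321330
  x_2 = -1.578947 - (-0.022306)/5.321330 = -1.574755
Iteration 3:
  f(-1.574755) = -0.000066
  f'(-1.574755) = 5.290053
  x_3 = -1.574755 - (-0.000066)/5.290053 = -1.574743
Iteration 4:
  f(-1.574743) = 0.000000
  f'(-1.574743) = 5.289961
  x_4 = -1.574743 - 0.000000/5.289961 = -1.574743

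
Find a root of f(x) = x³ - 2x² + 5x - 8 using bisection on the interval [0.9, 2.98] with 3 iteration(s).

f(x) = x³ - 2x² + 5x - 8
Initial interval: [0.9, 2.98]

Iteration 1:
  c_1 = (0.900000 + 2.980000)/2 = 1.940000
  f(c_1) = f(1.940000) = 1.474184
  f(a) × f(c) < 0, new interval: [0.900000, 1.940000]
Iteration 2:
  c_2 = (0.900000 + 1.940000)/2 = 1.420000
  f(c_2) = f(1.420000) = -2.069512
  f(a) × f(c) ≥ 0, new interval: [1.420000, 1.940000]
Iteration 3:
  c_3 = (1.420000 + 1.940000)/2 = 1.680000
  f(c_3) = f(1.680000) = -0.503168
  f(a) × f(c) ≥ 0, new interval: [1.680000, 1.940000]

After 3 iteration(s), the approximation is c_3 = 1.680000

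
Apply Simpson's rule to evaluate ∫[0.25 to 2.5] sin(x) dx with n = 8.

f(x) = sin(x)
a = 0.25, b = 2.5, n = 8
h = (b - a)/n = 0.281250

Simpson's rule: (h/3)[f(x₀) + 4f(x₁) + 2f(x₂) + ... + f(xₙ)]

x_0 = 0.2500, f(x_0) = 0.247404, coefficient = 1
x_1 = 0.5312, f(x_1) = 0.506611, coefficient = 4
x_2 = 0.8125, f(x_2) = 0.726009, coefficient = 2
x_3 = 1.0938, f(x_3) = 0.888355, coefficient = 4
x_4 = 1.3750, f(x_4) = 0.980893, coefficient = 2
x_5 = 1.6562, f(x_5) = 0.996351, coefficient = 4
x_6 = 1.9375, f(x_6) = 0.933514, coefficient = 2
x_7 = 2.2188, f(x_7) = 0.797321, coefficient = 4
x_8 = 2.5000, f(x_8) = 0.598472, coefficient = 1

I ≈ (0.281250/3) × 18.881260 = 1.770118
Exact value: 1.770056
Error: 0.000062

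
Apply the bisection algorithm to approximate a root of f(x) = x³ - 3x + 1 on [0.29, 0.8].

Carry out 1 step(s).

f(x) = x³ - 3x + 1
Initial interval: [0.29, 0.8]

Iteration 1:
  c_1 = (0.290000 + 0.800000)/2 = 0.545000
  f(c_1) = f(0.545000) = -0.473121
  f(a) × f(c) < 0, new interval: [0.290000, 0.545000]

After 1 iteration(s), the approximation is c_1 = 0.545000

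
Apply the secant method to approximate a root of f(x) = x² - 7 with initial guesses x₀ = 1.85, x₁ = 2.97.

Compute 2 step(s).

f(x) = x² - 7
x₀ = 1.85, x₁ = 2.97

Secant formula: x_{n+1} = x_n - f(x_n)(x_n - x_{n-1})/(f(x_n) - f(x_{n-1}))

Iteration 1:
  f(1.850000) = -3.577500
  f(2.970000) = 1.820900
  x_2 = 2.970000 - 1.820900×(2.970000 - 1.850000)/(1.820900 - (-3.577500))
       = 2.592220
Iteration 2:
  f(2.970000) = 1.820900
  f(2.592220) = -0.280396
  x_3 = 2.592220 - (-0.280396)×(2.592220 - 2.970000)/(-0.280396 - 1.820900)
       = 2.642631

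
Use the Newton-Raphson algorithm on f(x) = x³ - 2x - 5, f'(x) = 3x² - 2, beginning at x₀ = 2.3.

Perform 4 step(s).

f(x) = x³ - 2x - 5
f'(x) = 3x² - 2
x₀ = 2.3

Newton-Raphson formula: x_{n+1} = x_n - f(x_n)/f'(x_n)

Iteration 1:
  f(2.300000) = 2.567000
  f'(2.300000) = 13.870000
  x_1 = 2.300000 - 2.567000/13.870000 = 2.114924
Iteration 2:
  f(2.114924) = 0.230006
  f'(2.114924) = 11.418714
  x_2 = 2.114924 - 0.230006/11.418714 = 2.094781
Iteration 3:
  f(2.094781) = 0.002566
  f'(2.094781) = 11.164327
  x_3 = 2.094781 - 0.002566/11.164327 = 2.094552
Iteration 4:
  f(2.094552) = 0.000000
  f'(2.094552) = 11.161438
  x_4 = 2.094552 - 0.000000/11.161438 = 2.094551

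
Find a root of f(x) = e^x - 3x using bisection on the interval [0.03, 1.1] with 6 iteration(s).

f(x) = e^x - 3x
Initial interval: [0.03, 1.1]

Iteration 1:
  c_1 = (0.030000 + 1.100000)/2 = 0.565000
  f(c_1) = f(0.565000) = 0.064448
  f(a) × f(c) ≥ 0, new interval: [0.565000, 1.100000]
Iteration 2:
  c_2 = (0.565000 + 1.100000)/2 = 0.832500
  f(c_2) = f(0.832500) = -0.198441
  f(a) × f(c) < 0, new interval: [0.565000, 0.832500]
Iteration 3:
  c_3 = (0.565000 + 0.832500)/2 = 0.698750
  f(c_3) = f(0.698750) = -0.085013
  f(a) × f(c) < 0, new interval: [0.565000, 0.698750]
Iteration 4:
  c_4 = (0.565000 + 0.698750)/2 = 0.631875
  f(c_4) = f(0.631875) = -0.014491
  f(a) × f(c) < 0, new interval: [0.565000, 0.631875]
Iteration 5:
  c_5 = (0.565000 + 0.631875)/2 = 0.598437
  f(c_5) = f(0.598437) = 0.023961
  f(a) × f(c) ≥ 0, new interval: [0.598437, 0.631875]
Iteration 6:
  c_6 = (0.598437 + 0.631875)/2 = 0.615156
  f(c_6) = f(0.615156) = 0.004477
  f(a) × f(c) ≥ 0, new interval: [0.615156, 0.631875]

After 6 iteration(s), the approximation is c_6 = 0.615156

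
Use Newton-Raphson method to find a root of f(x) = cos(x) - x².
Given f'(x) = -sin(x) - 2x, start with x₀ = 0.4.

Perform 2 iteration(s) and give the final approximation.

f(x) = cos(x) - x²
f'(x) = -sin(x) - 2x
x₀ = 0.4

Newton-Raphson formula: x_{n+1} = x_n - f(x_n)/f'(x_n)

Iteration 1:
  f(0.400000) = 0.761061
  f'(0.400000) = -1.189418
  x_1 = 0.400000 - 0.761061/(-1.189418) = 1.039860
Iteration 2:
  f(1.039860) = -0.574967
  f'(1.039860) = -2.942053
  x_2 = 1.039860 - (-0.574967)/(-2.942053) = 0.844429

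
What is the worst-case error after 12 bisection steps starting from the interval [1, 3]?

Bisection error bound: |error| ≤ (b-a)/2^n
|error| ≤ (3 - 1)/2^12 = 2/2^12
|error| ≤ 0.0004882812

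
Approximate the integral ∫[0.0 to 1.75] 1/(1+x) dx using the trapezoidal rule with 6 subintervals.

f(x) = 1/(1+x)
a = 0.0, b = 1.75, n = 6
h = (b - a)/n = 0.291667

Trapezoidal rule: (h/2)[f(x₀) + 2f(x₁) + 2f(x₂) + ... + f(xₙ)]

x_0 = 0.0000, f(x_0) = 1.000000, coefficient = 1
x_1 = 0.2917, f(x_1) = 0.774194, coefficient = 2
x_2 = 0.5833, f(x_2) = 0.631579, coefficient = 2
x_3 = 0.8750, f(x_3) = 0.533333, coefficient = 2
x_4 = 1.1667, f(x_4) = 0.461538, coefficient = 2
x_5 = 1.4583, f(x_5) = 0.406780, coefficient = 2
x_6 = 1.7500, f(x_6) = 0.363636, coefficient = 1

I ≈ (0.291667/2) × 6.978484 = 1.017696
Exact value: 1.011601
Error: 0.006095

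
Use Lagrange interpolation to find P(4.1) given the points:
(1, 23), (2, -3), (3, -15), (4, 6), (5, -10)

Lagrange interpolation formula:
P(x) = Σ yᵢ × Lᵢ(x)
where Lᵢ(x) = Π_{j≠i} (x - xⱼ)/(xᵢ - xⱼ)

L_0(4.1) = (4.1 - 2)/(1 - 2) × (4.1 - 3)/(1 - 3) × (4.1 - 4)/(1 - 4) × (4.1 - 5)/(1 - 5) = -0.008662
L_1(4.1) = (4.1 - 1)/(2 - 1) × (4.1 - 3)/(2 - 3) × (4.1 - 4)/(2 - 4) × (4.1 - 5)/(2 - 5) = 0.051150
L_2(4.1) = (4.1 - 1)/(3 - 1) × (4.1 - 2)/(3 - 2) × (4.1 - 4)/(3 - 4) × (4.1 - 5)/(3 - 5) = -0.146475
L_3(4.1) = (4.1 - 1)/(4 - 1) × (4.1 - 2)/(4 - 2) × (4.1 - 3)/(4 - 3) × (4.1 - 5)/(4 - 5) = 1.074150
L_4(4.1) = (4.1 - 1)/(5 - 1) × (4.1 - 2)/(5 - 2) × (4.1 - 3)/(5 - 3) × (4.1 - 4)/(5 - 4) = 0.029837

P(4.1) = 23×L_0(4.1) + (-3)×L_1(4.1) + (-15)×L_2(4.1) + 6×L_3(4.1) + (-10)×L_4(4.1)
P(4.1) = 7.990962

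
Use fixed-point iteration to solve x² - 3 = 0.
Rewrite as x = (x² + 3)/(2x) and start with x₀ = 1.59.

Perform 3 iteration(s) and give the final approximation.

Equation: x² - 3 = 0
Fixed-point form: x = (x² + 3)/(2x)
x₀ = 1.59

x_1 = g(1.590000) = 1.738396
x_2 = g(1.738396) = 1.732062
x_3 = g(1.732062) = 1.732051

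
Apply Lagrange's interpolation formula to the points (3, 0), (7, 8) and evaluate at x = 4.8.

Lagrange interpolation formula:
P(x) = Σ yᵢ × Lᵢ(x)
where Lᵢ(x) = Π_{j≠i} (x - xⱼ)/(xᵢ - xⱼ)

L_0(4.8) = (4.8 - 7)/(3 - 7) = 0.550000
L_1(4.8) = (4.8 - 3)/(7 - 3) = 0.450000

P(4.8) = 0×L_0(4.8) + 8×L_1(4.8)
P(4.8) = 3.600000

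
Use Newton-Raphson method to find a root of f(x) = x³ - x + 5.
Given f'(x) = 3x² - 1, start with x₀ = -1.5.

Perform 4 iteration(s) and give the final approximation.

f(x) = x³ - x + 5
f'(x) = 3x² - 1
x₀ = -1.5

Newton-Raphson formula: x_{n+1} = x_n - f(x_n)/f'(x_n)

Iteration 1:
  f(-1.500000) = 3.125000
  f'(-1.500000) = 5.750000
  x_1 = -1.500000 - 3.125000/5.750000 = -2.043478
Iteration 2:
  f(-2.043478) = -1.489685
  f'(-2.043478) = 11.527410
  x_2 = -2.043478 - (-1.489685)/11.527410 = -1.914248
Iteration 3:
  f(-1.914248) = -0.100222
  f'(-1.914248) = 9.993041
  x_3 = -1.914248 - (-0.100222)/9.993041 = -1.904219
Iteration 4:
  f(-1.904219) = -0.000577
  f'(-1.904219) = 9.878153
  x_4 = -1.904219 - (-0.000577)/9.878153 = -1.904161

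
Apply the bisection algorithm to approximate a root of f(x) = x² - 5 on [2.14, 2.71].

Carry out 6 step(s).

f(x) = x² - 5
Initial interval: [2.14, 2.71]

Iteration 1:
  c_1 = (2.140000 + 2.710000)/2 = 2.425000
  f(c_1) = f(2.425000) = 0.880625
  f(a) × f(c) < 0, new interval: [2.140000, 2.425000]
Iteration 2:
  c_2 = (2.140000 + 2.425000)/2 = 2.282500
  f(c_2) = f(2.282500) = 0.209806
  f(a) × f(c) < 0, new interval: [2.140000, 2.282500]
Iteration 3:
  c_3 = (2.140000 + 2.282500)/2 = 2.211250
  f(c_3) = f(2.211250) = -0.110373
  f(a) × f(c) ≥ 0, new interval: [2.211250, 2.282500]
Iteration 4:
  c_4 = (2.211250 + 2.282500)/2 = 2.246875
  f(c_4) = f(2.246875) = 0.048447
  f(a) × f(c) < 0, new interval: [2.211250, 2.246875]
Iteration 5:
  c_5 = (2.211250 + 2.246875)/2 = 2.229062
  f(c_5) = f(2.229062) = -0.031280
  f(a) × f(c) ≥ 0, new interval: [2.229062, 2.246875]
Iteration 6:
  c_6 = (2.229062 + 2.246875)/2 = 2.237969
  f(c_6) = f(2.237969) = 0.008504
  f(a) × f(c) < 0, new interval: [2.229062, 2.237969]

After 6 iteration(s), the approximation is c_6 = 2.237969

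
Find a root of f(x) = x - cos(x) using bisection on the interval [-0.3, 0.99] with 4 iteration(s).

f(x) = x - cos(x)
Initial interval: [-0.3, 0.99]

Iteration 1:
  c_1 = (-0.300000 + 0.990000)/2 = 0.345000
  f(c_1) = f(0.345000) = -0.596075
  f(a) × f(c) ≥ 0, new interval: [0.345000, 0.990000]
Iteration 2:
  c_2 = (0.345000 + 0.990000)/2 = 0.667500
  f(c_2) = f(0.667500) = -0.117872
  f(a) × f(c) ≥ 0, new interval: [0.667500, 0.990000]
Iteration 3:
  c_3 = (0.667500 + 0.990000)/2 = 0.828750
  f(c_3) = f(0.828750) = 0.152952
  f(a) × f(c) < 0, new interval: [0.667500, 0.828750]
Iteration 4:
  c_4 = (0.667500 + 0.828750)/2 = 0.748125
  f(c_4) = f(0.748125) = 0.015159
  f(a) × f(c) < 0, new interval: [0.667500, 0.748125]

After 4 iteration(s), the approximation is c_4 = 0.748125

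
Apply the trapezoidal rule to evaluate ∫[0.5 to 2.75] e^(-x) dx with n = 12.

f(x) = e^(-x)
a = 0.5, b = 2.75, n = 12
h = (b - a)/n = 0.187500

Trapezoidal rule: (h/2)[f(x₀) + 2f(x₁) + 2f(x₂) + ... + f(xₙ)]

x_0 = 0.5000, f(x_0) = 0.606531, coefficient = 1
x_1 = 0.6875, f(x_1) = 0.502832, coefficient = 2
x_2 = 0.8750, f(x_2) = 0.416862, coefficient = 2
x_3 = 1.0625, f(x_3) = 0.345591, coefficient = 2
x_4 = 1.2500, f(x_4) = 0.286505, coefficient = 2
x_5 = 1.4375, f(x_5) = 0.237521, coefficient = 2
x_6 = 1.6250, f(x_6) = 0.196912, coefficient = 2
x_7 = 1.8125, f(x_7) = 0.163246, coefficient = 2
x_8 = 2.0000, f(x_8) = 0.135335, coefficient = 2
x_9 = 2.1875, f(x_9) = 0.112197, coefficient = 2
x_10 = 2.3750, f(x_10) = 0.093014, coefficient = 2
x_11 = 2.5625, f(x_11) = 0.077112, coefficient = 2
x_12 = 2.7500, f(x_12) = 0.063928, coefficient = 1

I ≈ (0.187500/2) × 5.804710 = 0.544192
Exact value: 0.542603
Error: 0.001589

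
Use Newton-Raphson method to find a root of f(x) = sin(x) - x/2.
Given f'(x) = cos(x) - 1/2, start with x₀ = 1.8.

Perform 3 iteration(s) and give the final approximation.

f(x) = sin(x) - x/2
f'(x) = cos(x) - 1/2
x₀ = 1.8

Newton-Raphson formula: x_{n+1} = x_n - f(x_n)/f'(x_n)

Iteration 1:
  f(1.800000) = 0.073848
  f'(1.800000) = -0.727202
  x_1 = 1.800000 - 0.073848/(-0.727202) = 1.901550
Iteration 2:
  f(1.901550) = -0.004977
  f'(1.901550) = -0.824756
  x_2 = 1.901550 - (-0.004977)/(-0.824756) = 1.895515
Iteration 3:
  f(1.895515) = -0.000017
  f'(1.895515) = -0.819042
  x_3 = 1.895515 - (-0.000017)/(-0.819042) = 1.895494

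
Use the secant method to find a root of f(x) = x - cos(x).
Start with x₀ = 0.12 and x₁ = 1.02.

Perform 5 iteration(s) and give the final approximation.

f(x) = x - cos(x)
x₀ = 0.12, x₁ = 1.02

Secant formula: x_{n+1} = x_n - f(x_n)(x_n - x_{n-1})/(f(x_n) - f(x_{n-1}))

Iteration 1:
  f(0.120000) = -0.872809
  f(1.020000) = 0.496634
  x_2 = 1.020000 - 0.496634×(1.020000 - 0.120000)/(0.496634 - (-0.872809))
       = 0.693611
Iteration 2:
  f(1.020000) = 0.496634
  f(0.693611) = -0.075331
  x_3 = 0.693611 - (-0.075331)×(0.693611 - 1.020000)/(-0.075331 - 0.496634)
       = 0.736599
Iteration 3:
  f(0.693611) = -0.075331
  f(0.736599) = -0.004159
  x_4 = 0.736599 - (-0.004159)×(0.736599 - 0.693611)/(-0.004159 - (-0.075331))
       = 0.739111
Iteration 4:
  f(0.736599) = -0.004159
  f(0.739111) = 0.000043
  x_5 = 0.739111 - 0.000043×(0.739111 - 0.736599)/(0.000043 - (-0.004159))
       = 0.739085
Iteration 5:
  f(0.739111) = 0.000043
  f(0.739085) = 0.000000
  x_6 = 0.739085 - 0.000000×(0.739085 - 0.739111)/(0.000000 - 0.000043)
       = 0.739085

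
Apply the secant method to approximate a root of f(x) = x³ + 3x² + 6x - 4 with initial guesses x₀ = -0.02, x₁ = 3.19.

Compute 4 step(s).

f(x) = x³ + 3x² + 6x - 4
x₀ = -0.02, x₁ = 3.19

Secant formula: x_{n+1} = x_n - f(x_n)(x_n - x_{n-1})/(f(x_n) - f(x_{n-1}))

Iteration 1:
  f(-0.020000) = -4.118808
  f(3.190000) = 78.130059
  x_2 = 3.190000 - 78.130059×(3.190000 - (-0.020000))/(78.130059 - (-4.118808))
       = 0.140748
Iteration 2:
  f(3.190000) = 78.130059
  f(0.140748) = -3.093291
  x_3 = 0.140748 - (-3.093291)×(0.140748 - 3.190000)/(-3.093291 - 78.130059)
       = 0.256875
Iteration 3:
  f(0.140748) = -3.093291
  f(0.256875) = -2.243843
  x_4 = 0.256875 - (-2.243843)×(0.256875 - 0.140748)/(-2.243843 - (-3.093291))
       = 0.563628
Iteration 4:
  f(0.256875) = -2.243843
  f(0.563628) = 0.513852
  x_5 = 0.563628 - 0.513852×(0.563628 - 0.256875)/(0.513852 - (-2.243843))
       = 0.506470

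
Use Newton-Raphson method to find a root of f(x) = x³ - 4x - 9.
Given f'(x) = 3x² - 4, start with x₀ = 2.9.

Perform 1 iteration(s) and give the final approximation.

f(x) = x³ - 4x - 9
f'(x) = 3x² - 4
x₀ = 2.9

Newton-Raphson formula: x_{n+1} = x_n - f(x_n)/f'(x_n)

Iteration 1:
  f(2.900000) = 3.789000
  f'(2.900000) = 21.230000
  x_1 = 2.900000 - 3.789000/21.230000 = 2.721526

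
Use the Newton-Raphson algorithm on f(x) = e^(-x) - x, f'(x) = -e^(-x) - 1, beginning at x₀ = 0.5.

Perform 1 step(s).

f(x) = e^(-x) - x
f'(x) = -e^(-x) - 1
x₀ = 0.5

Newton-Raphson formula: x_{n+1} = x_n - f(x_n)/f'(x_n)

Iteration 1:
  f(0.500000) = 0.106531
  f'(0.500000) = -1.606531
  x_1 = 0.500000 - 0.106531/(-1.606531) = 0.566311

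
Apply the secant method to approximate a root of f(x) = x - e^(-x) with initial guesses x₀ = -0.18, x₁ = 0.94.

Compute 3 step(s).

f(x) = x - e^(-x)
x₀ = -0.18, x₁ = 0.94

Secant formula: x_{n+1} = x_n - f(x_n)(x_n - x_{n-1})/(f(x_n) - f(x_{n-1}))

Iteration 1:
  f(-0.180000) = -1.377217
  f(0.940000) = 0.549372
  x_2 = 0.940000 - 0.549372×(0.940000 - (-0.180000))/(0.549372 - (-1.377217))
       = 0.620629
Iteration 2:
  f(0.940000) = 0.549372
  f(0.620629) = 0.083023
  x_3 = 0.620629 - 0.083023×(0.620629 - 0.940000)/(0.083023 - 0.549372)
       = 0.563772
Iteration 3:
  f(0.620629) = 0.083023
  f(0.563772) = -0.005286
  x_4 = 0.563772 - (-0.005286)×(0.563772 - 0.620629)/(-0.005286 - 0.083023)
       = 0.567176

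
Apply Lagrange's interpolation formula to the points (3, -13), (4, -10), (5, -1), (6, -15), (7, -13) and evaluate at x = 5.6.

Lagrange interpolation formula:
P(x) = Σ yᵢ × Lᵢ(x)
where Lᵢ(x) = Π_{j≠i} (x - xⱼ)/(xᵢ - xⱼ)

L_0(5.6) = (5.6 - 4)/(3 - 4) × (5.6 - 5)/(3 - 5) × (5.6 - 6)/(3 - 6) × (5.6 - 7)/(3 - 7) = 0.022400
L_1(5.6) = (5.6 - 3)/(4 - 3) × (5.6 - 5)/(4 - 5) × (5.6 - 6)/(4 - 6) × (5.6 - 7)/(4 - 7) = -0.145600
L_2(5.6) = (5.6 - 3)/(5 - 3) × (5.6 - 4)/(5 - 4) × (5.6 - 6)/(5 - 6) × (5.6 - 7)/(5 - 7) = 0.582400
L_3(5.6) = (5.6 - 3)/(6 - 3) × (5.6 - 4)/(6 - 4) × (5.6 - 5)/(6 - 5) × (5.6 - 7)/(6 - 7) = 0.582400
L_4(5.6) = (5.6 - 3)/(7 - 3) × (5.6 - 4)/(7 - 4) × (5.6 - 5)/(7 - 5) × (5.6 - 6)/(7 - 6) = -0.041600

P(5.6) = (-13)×L_0(5.6) + (-10)×L_1(5.6) + (-1)×L_2(5.6) + (-15)×L_3(5.6) + (-13)×L_4(5.6)
P(5.6) = -7.612800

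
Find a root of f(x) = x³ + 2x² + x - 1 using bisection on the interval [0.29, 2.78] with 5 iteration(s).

f(x) = x³ + 2x² + x - 1
Initial interval: [0.29, 2.78]

Iteration 1:
  c_1 = (0.290000 + 2.780000)/2 = 1.535000
  f(c_1) = f(1.535000) = 8.864255
  f(a) × f(c) < 0, new interval: [0.290000, 1.535000]
Iteration 2:
  c_2 = (0.290000 + 1.535000)/2 = 0.912500
  f(c_2) = f(0.912500) = 2.337611
  f(a) × f(c) < 0, new interval: [0.290000, 0.912500]
Iteration 3:
  c_3 = (0.290000 + 0.912500)/2 = 0.601250
  f(c_3) = f(0.601250) = 0.541606
  f(a) × f(c) < 0, new interval: [0.290000, 0.601250]
Iteration 4:
  c_4 = (0.290000 + 0.601250)/2 = 0.445625
  f(c_4) = f(0.445625) = -0.068719
  f(a) × f(c) ≥ 0, new interval: [0.445625, 0.601250]
Iteration 5:
  c_5 = (0.445625 + 0.601250)/2 = 0.523438
  f(c_5) = f(0.523438) = 0.214826
  f(a) × f(c) < 0, new interval: [0.445625, 0.523438]

After 5 iteration(s), the approximation is c_5 = 0.523438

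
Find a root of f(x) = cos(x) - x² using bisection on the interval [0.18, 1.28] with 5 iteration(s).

f(x) = cos(x) - x²
Initial interval: [0.18, 1.28]

Iteration 1:
  c_1 = (0.180000 + 1.280000)/2 = 0.730000
  f(c_1) = f(0.730000) = 0.212274
  f(a) × f(c) ≥ 0, new interval: [0.730000, 1.280000]
Iteration 2:
  c_2 = (0.730000 + 1.280000)/2 = 1.005000
  f(c_2) = f(1.005000) = -0.473937
  f(a) × f(c) < 0, new interval: [0.730000, 1.005000]
Iteration 3:
  c_3 = (0.730000 + 1.005000)/2 = 0.867500
  f(c_3) = f(0.867500) = -0.105821
  f(a) × f(c) < 0, new interval: [0.730000, 0.867500]
Iteration 4:
  c_4 = (0.730000 + 0.867500)/2 = 0.798750
  f(c_4) = f(0.798750) = 0.059601
  f(a) × f(c) ≥ 0, new interval: [0.798750, 0.867500]
Iteration 5:
  c_5 = (0.798750 + 0.867500)/2 = 0.833125
  f(c_5) = f(0.833125) = -0.021531
  f(a) × f(c) < 0, new interval: [0.798750, 0.833125]

After 5 iteration(s), the approximation is c_5 = 0.833125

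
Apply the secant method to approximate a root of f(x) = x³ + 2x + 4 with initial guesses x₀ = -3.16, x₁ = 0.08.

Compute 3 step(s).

f(x) = x³ + 2x + 4
x₀ = -3.16, x₁ = 0.08

Secant formula: x_{n+1} = x_n - f(x_n)(x_n - x_{n-1})/(f(x_n) - f(x_{n-1}))

Iteration 1:
  f(-3.160000) = -33.874496
  f(0.080000) = 4.160512
  x_2 = 0.080000 - 4.160512×(0.080000 - (-3.160000))/(4.160512 - (-33.874496))
       = -0.274412
Iteration 2:
  f(0.080000) = 4.160512
  f(-0.274412) = 3.430512
  x_3 = -0.274412 - 3.430512×(-0.274412 - 0.080000)/(3.430512 - 4.160512)
       = -1.939912
Iteration 3:
  f(-0.274412) = 3.430512
  f(-1.939912) = -7.180217
  x_4 = -1.939912 - (-7.180217)×(-1.939912 - (-0.274412))/(-7.180217 - 3.430512)
       = -0.812878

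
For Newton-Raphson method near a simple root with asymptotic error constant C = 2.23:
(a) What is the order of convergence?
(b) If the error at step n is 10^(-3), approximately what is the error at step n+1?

(a) Newton-Raphson has quadratic (order 2) convergence near simple roots.
    This means |e_{n+1}| ≈ C|e_n|².

(b) With |e_n| = 10^(-3) and C = 2.23:
    |e_{n+1}| ≈ 2.23 × (10^(-3))² = 2.23 × 10^(-6)

(a) 2 (quadratic); (b) |e_{n+1}| ≈ 2.230e-06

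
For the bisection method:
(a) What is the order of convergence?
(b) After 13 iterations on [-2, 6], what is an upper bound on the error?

(a) Bisection has linear (order 1) convergence; the error is halved each step.

(b) Error bound = (b-a)/2^n = (6 - (-2))/2^{13}
    = 8/2^{13}

(a) 1 (linear); (b) error ≤ 9.77e-04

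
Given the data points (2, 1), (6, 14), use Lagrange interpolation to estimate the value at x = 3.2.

Lagrange interpolation formula:
P(x) = Σ yᵢ × Lᵢ(x)
where Lᵢ(x) = Π_{j≠i} (x - xⱼ)/(xᵢ - xⱼ)

L_0(3.2) = (3.2 - 6)/(2 - 6) = 0.700000
L_1(3.2) = (3.2 - 2)/(6 - 2) = 0.300000

P(3.2) = 1×L_0(3.2) + 14×L_1(3.2)
P(3.2) = 4.900000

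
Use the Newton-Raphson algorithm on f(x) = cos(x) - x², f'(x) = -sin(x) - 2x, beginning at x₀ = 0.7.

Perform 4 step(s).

f(x) = cos(x) - x²
f'(x) = -sin(x) - 2x
x₀ = 0.7

Newton-Raphson formula: x_{n+1} = x_n - f(x_n)/f'(x_n)

Iteration 1:
  f(0.700000) = 0.274842
  f'(0.700000) = -2.044218
  x_1 = 0.700000 - 0.274842/(-2.044218) = 0.834449
Iteration 2:
  f(0.834449) = -0.024718
  f'(0.834449) = -2.409823
  x_2 = 0.834449 - (-0.024718)/(-2.409823) = 0.824191
Iteration 3:
  f(0.824191) = -0.000141
  f'(0.824191) = -2.382382
  x_3 = 0.824191 - (-0.000141)/(-2.382382) = 0.824132
Iteration 4:
  f(0.824132) = 0.000000
  f'(0.824132) = -2.382223
  x_4 = 0.824132 - 0.000000/(-2.382223) = 0.824132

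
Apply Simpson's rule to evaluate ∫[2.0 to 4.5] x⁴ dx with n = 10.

f(x) = x⁴
a = 2.0, b = 4.5, n = 10
h = (b - a)/n = 0.250000

Simpson's rule: (h/3)[f(x₀) + 4f(x₁) + 2f(x₂) + ... + f(xₙ)]

x_0 = 2.0000, f(x_0) = 16.000000, coefficient = 1
x_1 = 2.2500, f(x_1) = 25.628906, coefficient = 4
x_2 = 2.5000, f(x_2) = 39.062500, coefficient = 2
x_3 = 2.7500, f(x_3) = 57.191406, coefficient = 4
x_4 = 3.0000, f(x_4) = 81.000000, coefficient = 2
x_5 = 3.2500, f(x_5) = 111.566406, coefficient = 4
x_6 = 3.5000, f(x_6) = 150.062500, coefficient = 2
x_7 = 3.7500, f(x_7) = 197.753906, coefficient = 4
x_8 = 4.0000, f(x_8) = 256.000000, coefficient = 2
x_9 = 4.2500, f(x_9) = 326.253906, coefficient = 4
x_10 = 4.5000, f(x_10) = 410.062500, coefficient = 1

I ≈ (0.250000/3) × 4351.890625 = 362.657552
Exact value: 362.656250
Error: 0.001302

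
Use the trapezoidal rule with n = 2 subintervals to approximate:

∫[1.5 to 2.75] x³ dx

f(x) = x³
a = 1.5, b = 2.75, n = 2
h = (b - a)/n = 0.625000

Trapezoidal rule: (h/2)[f(x₀) + 2f(x₁) + 2f(x₂) + ... + f(xₙ)]

x_0 = 1.5000, f(x_0) = 3.375000, coefficient = 1
x_1 = 2.1250, f(x_1) = 9.595703, coefficient = 2
x_2 = 2.7500, f(x_2) = 20.796875, coefficient = 1

I ≈ (0.625000/2) × 43.363281 = 13.551025
Exact value: 13.032227
Error: 0.518799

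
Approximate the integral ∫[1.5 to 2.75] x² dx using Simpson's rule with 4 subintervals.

f(x) = x²
a = 1.5, b = 2.75, n = 4
h = (b - a)/n = 0.312500

Simpson's rule: (h/3)[f(x₀) + 4f(x₁) + 2f(x₂) + ... + f(xₙ)]

x_0 = 1.5000, f(x_0) = 2.250000, coefficient = 1
x_1 = 1.8125, f(x_1) = 3.285156, coefficient = 4
x_2 = 2.1250, f(x_2) = 4.515625, coefficient = 2
x_3 = 2.4375, f(x_3) = 5.941406, coefficient = 4
x_4 = 2.7500, f(x_4) = 7.562500, coefficient = 1

I ≈ (0.312500/3) × 55.750000 = 5.807292
Exact value: 5.807292
Error: 0.000000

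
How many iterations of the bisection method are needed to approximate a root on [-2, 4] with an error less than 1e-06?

We need (b-a)/2^n ≤ 1e-06
(4 - (-2))/2^n ≤ 1e-06
6/2^n ≤ 1e-06
2^n ≥ 6000000
n ≥ log₂(6000000) = 22.52
n ≥ 23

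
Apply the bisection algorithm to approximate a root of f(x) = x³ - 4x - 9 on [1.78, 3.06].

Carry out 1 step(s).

f(x) = x³ - 4x - 9
Initial interval: [1.78, 3.06]

Iteration 1:
  c_1 = (1.780000 + 3.060000)/2 = 2.420000
  f(c_1) = f(2.420000) = -4.507512
  f(a) × f(c) ≥ 0, new interval: [2.420000, 3.060000]

After 1 iteration(s), the approximation is c_1 = 2.420000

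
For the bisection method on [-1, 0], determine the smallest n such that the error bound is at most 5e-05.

We need (b-a)/2^n ≤ 5e-05
(0 - (-1))/2^n ≤ 5e-05
1/2^n ≤ 5e-05
2^n ≥ 20000
n ≥ log₂(20000) = 14.29
n ≥ 15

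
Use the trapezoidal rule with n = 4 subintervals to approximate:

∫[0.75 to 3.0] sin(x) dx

f(x) = sin(x)
a = 0.75, b = 3.0, n = 4
h = (b - a)/n = 0.562500

Trapezoidal rule: (h/2)[f(x₀) + 2f(x₁) + 2f(x₂) + ... + f(xₙ)]

x_0 = 0.7500, f(x_0) = 0.681639, coefficient = 1
x_1 = 1.3125, f(x_1) = 0.966827, coefficient = 2
x_2 = 1.8750, f(x_2) = 0.954086, coefficient = 2
x_3 = 2.4375, f(x_3) = 0.647343, coefficient = 2
x_4 = 3.0000, f(x_4) = 0.141120, coefficient = 1

I ≈ (0.562500/2) × 5.959268 = 1.676044
Exact value: 1.721681
Error: 0.045637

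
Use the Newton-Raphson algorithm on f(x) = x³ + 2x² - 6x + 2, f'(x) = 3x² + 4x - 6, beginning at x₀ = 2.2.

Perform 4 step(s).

f(x) = x³ + 2x² - 6x + 2
f'(x) = 3x² + 4x - 6
x₀ = 2.2

Newton-Raphson formula: x_{n+1} = x_n - f(x_n)/f'(x_n)

Iteration 1:
  f(2.200000) = 9.128000
  f'(2.200000) = 17.320000
  x_1 = 2.200000 - 9.128000/17.320000 = 1.672979
Iteration 2:
  f(1.672979) = 2.242277
  f'(1.672979) = 9.088495
  x_2 = 1.672979 - 2.242277/9.088495 = 1.426263
Iteration 3:
  f(1.426263) = 0.412217
  f'(1.426263) = 5.807733
  x_3 = 1.426263 - 0.412217/5.807733 = 1.355286
Iteration 4:
  f(1.355286) = 0.031274
  f'(1.355286) = 4.931544
  x_4 = 1.355286 - 0.031274/4.931544 = 1.348944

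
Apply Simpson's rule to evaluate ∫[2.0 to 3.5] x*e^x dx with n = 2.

f(x) = x*e^x
a = 2.0, b = 3.5, n = 2
h = (b - a)/n = 0.750000

Simpson's rule: (h/3)[f(x₀) + 4f(x₁) + 2f(x₂) + ... + f(xₙ)]

x_0 = 2.0000, f(x_0) = 14.778112, coefficient = 1
x_1 = 2.7500, f(x_1) = 43.017238, coefficient = 4
x_2 = 3.5000, f(x_2) = 115.904082, coefficient = 1

I ≈ (0.750000/3) × 302.751145 = 75.687786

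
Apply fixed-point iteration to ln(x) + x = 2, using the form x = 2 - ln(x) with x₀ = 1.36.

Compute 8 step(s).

Equation: ln(x) + x = 2
Fixed-point form: x = 2 - ln(x)
x₀ = 1.36

x_1 = g(1.360000) = 1.692515
x_2 = g(1.692515) = 1.473784
x_3 = g(1.473784) = 1.612167
x_4 = g(1.612167) = 1.522421
x_5 = g(1.522421) = 1.579698
x_6 = g(1.579698) = 1.542766
x_7 = g(1.542766) = 1.566423
x_8 = g(1.566423) = 1.551205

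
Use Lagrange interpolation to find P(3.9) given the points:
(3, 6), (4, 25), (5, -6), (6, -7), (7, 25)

Lagrange interpolation formula:
P(x) = Σ yᵢ × Lᵢ(x)
where Lᵢ(x) = Π_{j≠i} (x - xⱼ)/(xᵢ - xⱼ)

L_0(3.9) = (3.9 - 4)/(3 - 4) × (3.9 - 5)/(3 - 5) × (3.9 - 6)/(3 - 6) × (3.9 - 7)/(3 - 7) = 0.029838
L_1(3.9) = (3.9 - 3)/(4 - 3) × (3.9 - 5)/(4 - 5) × (3.9 - 6)/(4 - 6) × (3.9 - 7)/(4 - 7) = 1.074150
L_2(3.9) = (3.9 - 3)/(5 - 3) × (3.9 - 4)/(5 - 4) × (3.9 - 6)/(5 - 6) × (3.9 - 7)/(5 - 7) = -0.146475
L_3(3.9) = (3.9 - 3)/(6 - 3) × (3.9 - 4)/(6 - 4) × (3.9 - 5)/(6 - 5) × (3.9 - 7)/(6 - 7) = 0.051150
L_4(3.9) = (3.9 - 3)/(7 - 3) × (3.9 - 4)/(7 - 4) × (3.9 - 5)/(7 - 5) × (3.9 - 6)/(7 - 6) = -0.008663

P(3.9) = 6×L_0(3.9) + 25×L_1(3.9) + (-6)×L_2(3.9) + (-7)×L_3(3.9) + 25×L_4(3.9)
P(3.9) = 27.337013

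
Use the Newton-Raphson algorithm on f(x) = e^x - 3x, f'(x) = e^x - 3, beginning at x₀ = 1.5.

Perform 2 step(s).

f(x) = e^x - 3x
f'(x) = e^x - 3
x₀ = 1.5

Newton-Raphson formula: x_{n+1} = x_n - f(x_n)/f'(x_n)

Iteration 1:
  f(1.500000) = -0.018311
  f'(1.500000) = 1.481689
  x_1 = 1.500000 - (-0.018311)/1.481689 = 1.512358
Iteration 2:
  f(1.512358) = 0.000344
  f'(1.512358) = 1.537418
  x_2 = 1.512358 - 0.000344/1.537418 = 1.512135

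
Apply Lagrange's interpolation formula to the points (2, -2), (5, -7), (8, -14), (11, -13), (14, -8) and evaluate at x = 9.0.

Lagrange interpolation formula:
P(x) = Σ yᵢ × Lᵢ(x)
where Lᵢ(x) = Π_{j≠i} (x - xⱼ)/(xᵢ - xⱼ)

L_0(9.0) = (9.0 - 5)/(2 - 5) × (9.0 - 8)/(2 - 8) × (9.0 - 11)/(2 - 11) × (9.0 - 14)/(2 - 14) = 0.020576
L_1(9.0) = (9.0 - 2)/(5 - 2) × (9.0 - 8)/(5 - 8) × (9.0 - 11)/(5 - 11) × (9.0 - 14)/(5 - 14) = -0.144033
L_2(9.0) = (9.0 - 2)/(8 - 2) × (9.0 - 5)/(8 - 5) × (9.0 - 11)/(8 - 11) × (9.0 - 14)/(8 - 14) = 0.864198
L_3(9.0) = (9.0 - 2)/(11 - 2) × (9.0 - 5)/(11 - 5) × (9.0 - 8)/(11 - 8) × (9.0 - 14)/(11 - 14) = 0.288066
L_4(9.0) = (9.0 - 2)/(14 - 2) × (9.0 - 5)/(14 - 5) × (9.0 - 8)/(14 - 8) × (9.0 - 11)/(14 - 11) = -0.028807

P(9.0) = (-2)×L_0(9.0) + (-7)×L_1(9.0) + (-14)×L_2(9.0) + (-13)×L_3(9.0) + (-8)×L_4(9.0)
P(9.0) = -14.646091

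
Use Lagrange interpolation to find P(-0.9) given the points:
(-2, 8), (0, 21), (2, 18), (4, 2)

Lagrange interpolation formula:
P(x) = Σ yᵢ × Lᵢ(x)
where Lᵢ(x) = Π_{j≠i} (x - xⱼ)/(xᵢ - xⱼ)

L_0(-0.9) = (-0.9 - 0)/(-2 - 0) × (-0.9 - 2)/(-2 - 2) × (-0.9 - 4)/(-2 - 4) = 0.266437
L_1(-0.9) = (-0.9 - (-2))/(0 - (-2)) × (-0.9 - 2)/(0 - 2) × (-0.9 - 4)/(0 - 4) = 0.976938
L_2(-0.9) = (-0.9 - (-2))/(2 - (-2)) × (-0.9 - 0)/(2 - 0) × (-0.9 - 4)/(2 - 4) = -0.303188
L_3(-0.9) = (-0.9 - (-2))/(4 - (-2)) × (-0.9 - 0)/(4 - 0) × (-0.9 - 2)/(4 - 2) = 0.059812

P(-0.9) = 8×L_0(-0.9) + 21×L_1(-0.9) + 18×L_2(-0.9) + 2×L_3(-0.9)
P(-0.9) = 17.309437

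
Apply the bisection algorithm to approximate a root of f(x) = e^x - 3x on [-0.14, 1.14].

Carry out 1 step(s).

f(x) = e^x - 3x
Initial interval: [-0.14, 1.14]

Iteration 1:
  c_1 = (-0.140000 + 1.140000)/2 = 0.500000
  f(c_1) = f(0.500000) = 0.148721
  f(a) × f(c) ≥ 0, new interval: [0.500000, 1.140000]

After 1 iteration(s), the approximation is c_1 = 0.500000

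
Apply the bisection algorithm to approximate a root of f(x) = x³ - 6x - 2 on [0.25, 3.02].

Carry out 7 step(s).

f(x) = x³ - 6x - 2
Initial interval: [0.25, 3.02]

Iteration 1:
  c_1 = (0.250000 + 3.020000)/2 = 1.635000
  f(c_1) = f(1.635000) = -7.439277
  f(a) × f(c) ≥ 0, new interval: [1.635000, 3.020000]
Iteration 2:
  c_2 = (1.635000 + 3.020000)/2 = 2.327500
  f(c_2) = f(2.327500) = -3.356336
  f(a) × f(c) ≥ 0, new interval: [2.327500, 3.020000]
Iteration 3:
  c_3 = (2.327500 + 3.020000)/2 = 2.673750
  f(c_3) = f(2.673750) = 1.071976
  f(a) × f(c) < 0, new interval: [2.327500, 2.673750]
Iteration 4:
  c_4 = (2.327500 + 2.673750)/2 = 2.500625
  f(c_4) = f(2.500625) = -1.367028
  f(a) × f(c) ≥ 0, new interval: [2.500625, 2.673750]
Iteration 5:
  c_5 = (2.500625 + 2.673750)/2 = 2.587188
  f(c_5) = f(2.587188) = -0.205684
  f(a) × f(c) ≥ 0, new interval: [2.587188, 2.673750]
Iteration 6:
  c_6 = (2.587188 + 2.673750)/2 = 2.630469
  f(c_6) = f(2.630469) = 0.418363
  f(a) × f(c) < 0, new interval: [2.587188, 2.630469]
Iteration 7:
  c_7 = (2.587188 + 2.630469)/2 = 2.608828
  f(c_7) = f(2.608828) = 0.102674
  f(a) × f(c) < 0, new interval: [2.587188, 2.608828]

After 7 iteration(s), the approximation is c_7 = 2.608828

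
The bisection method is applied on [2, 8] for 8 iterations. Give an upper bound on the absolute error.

Bisection error bound: |error| ≤ (b-a)/2^n
|error| ≤ (8 - 2)/2^8 = 6/2^8
|error| ≤ 0.0234375000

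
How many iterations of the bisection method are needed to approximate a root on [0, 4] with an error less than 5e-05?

We need (b-a)/2^n ≤ 5e-05
(4 - 0)/2^n ≤ 5e-05
4/2^n ≤ 5e-05
2^n ≥ 80000
n ≥ log₂(80000) = 16.29
n ≥ 17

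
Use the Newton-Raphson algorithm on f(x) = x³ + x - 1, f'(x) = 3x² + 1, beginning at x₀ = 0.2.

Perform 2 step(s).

f(x) = x³ + x - 1
f'(x) = 3x² + 1
x₀ = 0.2

Newton-Raphson formula: x_{n+1} = x_n - f(x_n)/f'(x_n)

Iteration 1:
  f(0.200000) = -0.792000
  f'(0.200000) = 1.120000
  x_1 = 0.200000 - (-0.792000)/1.120000 = 0.907143
Iteration 2:
  f(0.907143) = 0.653638
  f'(0.907143) = 3.468724
  x_2 = 0.907143 - 0.653638/3.468724 = 0.718705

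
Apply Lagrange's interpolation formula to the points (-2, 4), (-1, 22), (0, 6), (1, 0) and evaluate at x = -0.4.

Lagrange interpolation formula:
P(x) = Σ yᵢ × Lᵢ(x)
where Lᵢ(x) = Π_{j≠i} (x - xⱼ)/(xᵢ - xⱼ)

L_0(-0.4) = (-0.4 - (-1))/(-2 - (-1)) × (-0.4 - 0)/(-2 - 0) × (-0.4 - 1)/(-2 - 1) = -0.056000
L_1(-0.4) = (-0.4 - (-2))/(-1 - (-2)) × (-0.4 - 0)/(-1 - 0) × (-0.4 - 1)/(-1 - 1) = 0.448000
L_2(-0.4) = (-0.4 - (-2))/(0 - (-2)) × (-0.4 - (-1))/(0 - (-1)) × (-0.4 - 1)/(0 - 1) = 0.672000
L_3(-0.4) = (-0.4 - (-2))/(1 - (-2)) × (-0.4 - (-1))/(1 - (-1)) × (-0.4 - 0)/(1 - 0) = -0.064000

P(-0.4) = 4×L_0(-0.4) + 22×L_1(-0.4) + 6×L_2(-0.4) + 0×L_3(-0.4)
P(-0.4) = 13.664000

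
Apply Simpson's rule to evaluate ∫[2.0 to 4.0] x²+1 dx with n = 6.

f(x) = x²+1
a = 2.0, b = 4.0, n = 6
h = (b - a)/n = 0.333333

Simpson's rule: (h/3)[f(x₀) + 4f(x₁) + 2f(x₂) + ... + f(xₙ)]

x_0 = 2.0000, f(x_0) = 5.000000, coefficient = 1
x_1 = 2.3333, f(x_1) = 6.444444, coefficient = 4
x_2 = 2.6667, f(x_2) = 8.111111, coefficient = 2
x_3 = 3.0000, f(x_3) = 10.000000, coefficient = 4
x_4 = 3.3333, f(x_4) = 12.111111, coefficient = 2
x_5 = 3.6667, f(x_5) = 14.444444, coefficient = 4
x_6 = 4.0000, f(x_6) = 17.000000, coefficient = 1

I ≈ (0.333333/3) × 186.000000 = 20.666667
Exact value: 20.666667
Error: 0.000000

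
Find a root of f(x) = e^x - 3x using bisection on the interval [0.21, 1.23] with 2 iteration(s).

f(x) = e^x - 3x
Initial interval: [0.21, 1.23]

Iteration 1:
  c_1 = (0.210000 + 1.230000)/2 = 0.720000
  f(c_1) = f(0.720000) = -0.105567
  f(a) × f(c) < 0, new interval: [0.210000, 0.720000]
Iteration 2:
  c_2 = (0.210000 + 0.720000)/2 = 0.465000
  f(c_2) = f(0.465000) = 0.197014
  f(a) × f(c) ≥ 0, new interval: [0.465000, 0.720000]

After 2 iteration(s), the approximation is c_2 = 0.465000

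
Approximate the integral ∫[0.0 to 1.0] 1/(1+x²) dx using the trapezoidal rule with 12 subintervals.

f(x) = 1/(1+x²)
a = 0.0, b = 1.0, n = 12
h = (b - a)/n = 0.083333

Trapezoidal rule: (h/2)[f(x₀) + 2f(x₁) + 2f(x₂) + ... + f(xₙ)]

x_0 = 0.0000, f(x_0) = 1.000000, coefficient = 1
x_1 = 0.0833, f(x_1) = 0.993103, coefficient = 2
x_2 = 0.1667, f(x_2) = 0.972973, coefficient = 2
x_3 = 0.2500, f(x_3) = 0.941176, coefficient = 2
x_4 = 0.3333, f(x_4) = 0.900000, coefficient = 2
x_5 = 0.4167, f(x_5) = 0.852071, coefficient = 2
x_6 = 0.5000, f(x_6) = 0.800000, coefficient = 2
x_7 = 0.5833, f(x_7) = 0.746114, coefficient = 2
x_8 = 0.6667, f(x_8) = 0.692308, coefficient = 2
x_9 = 0.7500, f(x_9) = 0.640000, coefficient = 2
x_10 = 0.8333, f(x_10) = 0.590164, coefficient = 2
x_11 = 0.9167, f(x_11) = 0.543396, coefficient = 2
x_12 = 1.0000, f(x_12) = 0.500000, coefficient = 1

I ≈ (0.083333/2) × 18.842611 = 0.785109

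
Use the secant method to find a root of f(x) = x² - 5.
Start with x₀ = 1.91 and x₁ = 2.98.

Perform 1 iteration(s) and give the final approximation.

f(x) = x² - 5
x₀ = 1.91, x₁ = 2.98

Secant formula: x_{n+1} = x_n - f(x_n)(x_n - x_{n-1})/(f(x_n) - f(x_{n-1}))

Iteration 1:
  f(1.910000) = -1.351900
  f(2.980000) = 3.880400
  x_2 = 2.980000 - 3.880400×(2.980000 - 1.910000)/(3.880400 - (-1.351900))
       = 2.186462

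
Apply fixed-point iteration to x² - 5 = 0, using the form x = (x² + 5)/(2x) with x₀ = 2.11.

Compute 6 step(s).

Equation: x² - 5 = 0
Fixed-point form: x = (x² + 5)/(2x)
x₀ = 2.11

x_1 = g(2.110000) = 2.239834
x_2 = g(2.239834) = 2.236071
x_3 = g(2.236071) = 2.236068
x_4 = g(2.236068) = 2.236068
x_5 = g(2.236068) = 2.236068
x_6 = g(2.236068) = 2.236068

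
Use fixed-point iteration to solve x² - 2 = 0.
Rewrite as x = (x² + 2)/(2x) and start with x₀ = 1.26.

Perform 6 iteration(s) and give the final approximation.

Equation: x² - 2 = 0
Fixed-point form: x = (x² + 2)/(2x)
x₀ = 1.26

x_1 = g(1.260000) = 1.423651
x_2 = g(1.423651) = 1.414245
x_3 = g(1.414245) = 1.414214
x_4 = g(1.414214) = 1.414214
x_5 = g(1.414214) = 1.414214
x_6 = g(1.414214) = 1.414214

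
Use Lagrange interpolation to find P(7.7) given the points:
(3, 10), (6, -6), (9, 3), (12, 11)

Lagrange interpolation formula:
P(x) = Σ yᵢ × Lᵢ(x)
where Lᵢ(x) = Π_{j≠i} (x - xⱼ)/(xᵢ - xⱼ)

L_0(7.7) = (7.7 - 6)/(3 - 6) × (7.7 - 9)/(3 - 9) × (7.7 - 12)/(3 - 12) = -0.058660
L_1(7.7) = (7.7 - 3)/(6 - 3) × (7.7 - 9)/(6 - 9) × (7.7 - 12)/(6 - 12) = 0.486537
L_2(7.7) = (7.7 - 3)/(9 - 3) × (7.7 - 6)/(9 - 6) × (7.7 - 12)/(9 - 12) = 0.636241
L_3(7.7) = (7.7 - 3)/(12 - 3) × (7.7 - 6)/(12 - 6) × (7.7 - 9)/(12 - 9) = -0.064117

P(7.7) = 10×L_0(7.7) + (-6)×L_1(7.7) + 3×L_2(7.7) + 11×L_3(7.7)
P(7.7) = -2.302395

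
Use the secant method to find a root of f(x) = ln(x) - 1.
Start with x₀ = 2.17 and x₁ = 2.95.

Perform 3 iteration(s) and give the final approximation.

f(x) = ln(x) - 1
x₀ = 2.17, x₁ = 2.95

Secant formula: x_{n+1} = x_n - f(x_n)(x_n - x_{n-1})/(f(x_n) - f(x_{n-1}))

Iteration 1:
  f(2.170000) = -0.225273
  f(2.950000) = 0.081805
  x_2 = 2.950000 - 0.081805×(2.950000 - 2.170000)/(0.081805 - (-0.225273))
       = 2.742209
Iteration 2:
  f(2.950000) = 0.081805
  f(2.742209) = 0.008764
  x_3 = 2.742209 - 0.008764×(2.742209 - 2.950000)/(0.008764 - 0.081805)
       = 2.717277
Iteration 3:
  f(2.742209) = 0.008764
  f(2.717277) = -0.000370
  x_4 = 2.717277 - (-0.000370)×(2.717277 - 2.742209)/(-0.000370 - 0.008764)
       = 2.718286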